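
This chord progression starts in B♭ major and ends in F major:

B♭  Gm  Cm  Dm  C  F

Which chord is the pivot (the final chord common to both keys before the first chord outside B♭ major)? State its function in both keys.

Chords diatonic to B♭ major: B♭, Cm, Dm, E♭, F, Gm, Adim.
Reading the progression, the first chord not in that set is C, so the modulation leaves B♭ major there.
The chord immediately before C is Dm, which is diatonic to both keys: iii in B♭ major and vi in F major.

Dm — iii in B♭ major, vi in F major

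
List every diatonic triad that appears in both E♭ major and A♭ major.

Triads in E♭ major: E♭ (I), Fm (ii), Gm (iii), A♭ (IV), B♭ (V), Cm (vi), Ddim (vii°).
Triads in A♭ major: A♭ (I), B♭m (ii), Cm (iii), D♭ (IV), E♭ (V), Fm (vi), Gdim (vii°).
Shared triads with their functions: E♭ (I in E♭ major, V in A♭ major); Fm (ii in E♭ major, vi in A♭ major); A♭ (IV in E♭ major, I in A♭ major); Cm (vi in E♭ major, iii in A♭ major).

E♭, Fm, A♭, Cm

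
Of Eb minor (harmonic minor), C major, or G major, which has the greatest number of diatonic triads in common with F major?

Triads of F major: F (I), Gm (ii), Am (iii), Bb (IV), C (V), Dm (vi), Edim (vii°).
Eb minor (harmonic minor) shares 1: Bb.
C major shares 4: F, Am, C, Dm.
G major shares 2: Am, C.
The most common triads (4) are shared with C major.

C major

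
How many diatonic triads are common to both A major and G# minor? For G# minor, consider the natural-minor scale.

2

Diatonic triads of A major: A major (I), B minor (ii), C# minor (iii), D major (IV), E major (V), F# minor (vi), G# diminished (vii°).
Diatonic triads of G# minor (natural minor): G# minor (i), A# diminished (ii°), B major (III), C# minor (iv), D# minor (v), E major (VI), F# major (VII).
Matching root and quality in both lists: C# minor, E major.
That gives 2 common triads.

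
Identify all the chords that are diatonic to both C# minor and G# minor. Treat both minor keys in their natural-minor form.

C#m, E, G#m, B

Triads in C# minor (natural minor): C# minor (i), D# diminished (ii°), E major (III), F# minor (iv), G# minor (v), A major (VI), B major (VII).
Triads in G# minor (natural minor): G# minor (i), A# diminished (ii°), B major (III), C# minor (iv), D# minor (v), E major (VI), F# major (VII).
Shared triads with their functions: C# minor (i in C# minor, iv in G# minor); E major (III in C# minor, VI in G# minor); G# minor (v in C# minor, i in G# minor); B major (VII in C# minor, III in G# minor).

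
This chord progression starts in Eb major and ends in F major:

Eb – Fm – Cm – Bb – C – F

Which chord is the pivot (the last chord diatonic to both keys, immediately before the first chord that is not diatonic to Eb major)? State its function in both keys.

Bb — V in Eb major, IV in F major

Chords diatonic to Eb major: Eb, Fm, Gm, Ab, Bb, Cm, Ddim.
Reading the progression, the first chord not in that set is C, so the modulation leaves Eb major there.
The chord immediately before C is Bb, which is diatonic to both keys: V in Eb major and IV in F major.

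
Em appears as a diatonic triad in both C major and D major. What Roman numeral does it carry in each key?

iii in C major; ii in D major

The scale of C major is C D E F G A B; E is degree 3, and the triad built there (E-G-B) is minor, so it is iii.
The scale of D major is D E F♯ G A B C♯; E is degree 2, and the triad built there (E-G-B) is minor, so it is ii.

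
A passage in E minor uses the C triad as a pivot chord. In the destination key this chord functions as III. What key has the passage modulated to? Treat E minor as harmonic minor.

The numeral III denotes a major triad on scale degree 3. With C on degree 3, the tonic of the new key is A.
Degree 3 carries a major triad in natural-minor keys, so the destination is A minor.
Check: the diatonic triads of A minor (natural minor) are Am (i), Bdim (ii°), C (III), Dm (iv), Em (v), F (VI), G (VII) — C is indeed III.

A minor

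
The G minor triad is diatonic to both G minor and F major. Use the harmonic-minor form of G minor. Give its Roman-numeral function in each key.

The scale of G minor (harmonic minor) is G A B♭ C D E♭ F♯; G is degree 1, and the triad built there (G-B♭-D) is minor, so it is i.
The scale of F major is F G A B♭ C D E; G is degree 2, and the triad built there (G-B♭-D) is minor, so it is ii.

i in G minor; ii in F major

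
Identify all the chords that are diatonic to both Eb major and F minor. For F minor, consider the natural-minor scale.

Triads in Eb major: Eb (I), Fm (ii), Gm (iii), Ab (IV), Bb (V), Cm (vi), Ddim (vii°).
Triads in F minor (natural minor): Fm (i), Gdim (ii°), Ab (III), Bbm (iv), Cm (v), Db (VI), Eb (VII).
Shared triads with their functions: Eb (I in Eb major, VII in F minor); Fm (ii in Eb major, i in F minor); Ab (IV in Eb major, III in F minor); Cm (vi in Eb major, v in F minor).

Eb, Fm, Ab, Cm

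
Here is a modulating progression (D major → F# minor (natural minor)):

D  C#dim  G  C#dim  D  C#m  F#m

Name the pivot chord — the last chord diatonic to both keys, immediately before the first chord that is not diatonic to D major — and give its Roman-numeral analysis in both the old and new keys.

Chords diatonic to D major: D, Em, F#m, G, A, Bm, C#dim.
Reading the progression, the first chord not in that set is C#m, so the modulation leaves D major there.
The chord immediately before C#m is D, which is diatonic to both keys: I in D major and VI in F# minor.

D — I in D major, VI in F# minor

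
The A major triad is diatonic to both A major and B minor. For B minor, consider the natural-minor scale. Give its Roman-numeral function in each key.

I in A major; VII in B minor

The scale of A major is A B C# D E F# G#; A is degree 1, and the triad built there (A-C#-E) is major, so it is I.
The scale of B minor (natural minor) is B C# D E F# G A; A is degree 7, and the triad built there (A-C#-E) is major, so it is VII.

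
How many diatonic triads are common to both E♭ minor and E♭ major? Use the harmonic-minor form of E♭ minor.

Diatonic triads of E♭ minor (harmonic minor): E♭m (i), Fdim (ii°), G♭aug (III+), A♭m (iv), B♭ (V), C♭ (VI), Ddim (vii°).
Diatonic triads of E♭ major: E♭ (I), Fm (ii), Gm (iii), A♭ (IV), B♭ (V), Cm (vi), Ddim (vii°).
Matching root and quality in both lists: B♭, Ddim.
That gives 2 common triads.

2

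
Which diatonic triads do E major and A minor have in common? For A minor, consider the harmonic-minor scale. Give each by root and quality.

E

Triads in E major: E (I), F#m (ii), G#m (iii), A (IV), B (V), C#m (vi), D#dim (vii°).
Triads in A minor (harmonic minor): Am (i), Bdim (ii°), Caug (III+), Dm (iv), E (V), F (VI), G#dim (vii°).
Shared triads with their functions: E (I in E major, V in A minor).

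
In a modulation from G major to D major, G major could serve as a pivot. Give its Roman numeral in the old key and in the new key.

The scale of G major is G A B C D E F#; G is degree 1, and the triad built there (G-B-D) is major, so it is I.
The scale of D major is D E F# G A B C#; G is degree 4, and the triad built there (G-B-D) is major, so it is IV.

I in G major; IV in D major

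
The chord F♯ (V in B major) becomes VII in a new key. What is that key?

The numeral VII denotes a major triad on scale degree 7. With F♯ on degree 7, the tonic of the new key is G♯.
Degree 7 carries a major triad in natural-minor keys, so the destination is G♯ minor.
Check: the diatonic triads of G♯ minor (natural minor) are G♯m (i), A♯dim (ii°), B (III), C♯m (iv), D♯m (v), E (VI), F♯ (VII) — F♯ is indeed VII.

G♯ minor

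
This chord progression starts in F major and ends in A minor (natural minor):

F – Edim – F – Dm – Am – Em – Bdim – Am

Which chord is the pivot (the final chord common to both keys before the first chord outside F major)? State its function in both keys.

Am — iii in F major, i in A minor

Chords diatonic to F major: F, Gm, Am, Bb, C, Dm, Edim.
Reading the progression, the first chord not in that set is Em, so the modulation leaves F major there.
The chord immediately before Em is Am, which is diatonic to both keys: iii in F major and i in A minor.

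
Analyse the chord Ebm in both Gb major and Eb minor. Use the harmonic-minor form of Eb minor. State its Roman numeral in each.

The scale of Gb major is Gb Ab Bb Cb Db Eb F; Eb is degree 6, and the triad built there (Eb-Gb-Bb) is minor, so it is vi.
The scale of Eb minor (harmonic minor) is Eb F Gb Ab Bb Cb D; Eb is degree 1, and the triad built there (Eb-Gb-Bb) is minor, so it is i.

vi in Gb major; i in Eb minor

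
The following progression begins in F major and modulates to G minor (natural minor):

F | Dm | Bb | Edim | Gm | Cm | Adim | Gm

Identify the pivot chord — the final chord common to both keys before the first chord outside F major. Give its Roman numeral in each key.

Gm — ii in F major, i in G minor

Chords diatonic to F major: F, Gm, Am, Bb, C, Dm, Edim.
Reading the progression, the first chord not in that set is Cm, so the modulation leaves F major there.
The chord immediately before Cm is Gm, which is diatonic to both keys: ii in F major and i in G minor.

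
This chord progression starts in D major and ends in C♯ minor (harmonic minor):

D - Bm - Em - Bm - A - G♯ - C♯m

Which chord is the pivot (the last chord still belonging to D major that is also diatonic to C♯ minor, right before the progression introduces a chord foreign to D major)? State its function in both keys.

Chords diatonic to D major: D, Em, F♯m, G, A, Bm, C♯dim.
Reading the progression, the first chord not in that set is G♯, so the modulation leaves D major there.
The chord immediately before G♯ is A, which is diatonic to both keys: V in D major and VI in C♯ minor.

A — V in D major, VI in C♯ minor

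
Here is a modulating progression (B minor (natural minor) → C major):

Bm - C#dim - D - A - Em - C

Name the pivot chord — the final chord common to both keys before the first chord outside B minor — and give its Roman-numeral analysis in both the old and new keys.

Em — iv in B minor, iii in C major

Chords diatonic to B minor: Bm, C#dim, D, Em, F#m, G, A.
Reading the progression, the first chord not in that set is C, so the modulation leaves B minor there.
The chord immediately before C is Em, which is diatonic to both keys: iv in B minor and iii in C major.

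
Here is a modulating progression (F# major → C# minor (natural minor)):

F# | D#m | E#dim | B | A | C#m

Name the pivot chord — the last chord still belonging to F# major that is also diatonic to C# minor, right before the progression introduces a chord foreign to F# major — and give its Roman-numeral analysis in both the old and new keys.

B — IV in F# major, VII in C# minor

Chords diatonic to F# major: F#, G#m, A#m, B, C#, D#m, E#dim.
Reading the progression, the first chord not in that set is A, so the modulation leaves F# major there.
The chord immediately before A is B, which is diatonic to both keys: IV in F# major and VII in C# minor.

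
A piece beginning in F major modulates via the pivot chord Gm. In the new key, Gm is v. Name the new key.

The numeral v denotes a minor triad on scale degree 5. With G on degree 5, the tonic of the new key is C.
Degree 5 carries a minor triad in natural-minor keys, so the destination is C minor.
Check: the diatonic triads of C minor (natural minor) are Cm (i), Ddim (ii°), Eb (III), Fm (iv), Gm (v), Ab (VI), Bb (VII) — Gm is indeed v.

C minor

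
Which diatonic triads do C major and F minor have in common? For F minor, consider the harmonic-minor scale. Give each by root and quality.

Triads in C major: C major (I), D minor (ii), E minor (iii), F major (IV), G major (V), A minor (vi), B diminished (vii°).
Triads in F minor (harmonic minor): F minor (i), G diminished (ii°), Ab augmented (III+), Bb minor (iv), C major (V), Db major (VI), E diminished (vii°).
Shared triads with their functions: C major (I in C major, V in F minor).

C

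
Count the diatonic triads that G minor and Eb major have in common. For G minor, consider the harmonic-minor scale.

3

Diatonic triads of G minor (harmonic minor): G minor (i), A diminished (ii°), Bb augmented (III+), C minor (iv), D major (V), Eb major (VI), F# diminished (vii°).
Diatonic triads of Eb major: Eb major (I), F minor (ii), G minor (iii), Ab major (IV), Bb major (V), C minor (vi), D diminished (vii°).
Matching root and quality in both lists: G minor, C minor, Eb major.
That gives 3 common triads.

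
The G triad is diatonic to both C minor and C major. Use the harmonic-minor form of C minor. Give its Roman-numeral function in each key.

The scale of C minor (harmonic minor) is C D E♭ F G A♭ B; G is degree 5, and the triad built there (G-B-D) is major, so it is V.
The scale of C major is C D E F G A B; G is degree 5, and the triad built there (G-B-D) is major, so it is V.

V in C minor; V in C major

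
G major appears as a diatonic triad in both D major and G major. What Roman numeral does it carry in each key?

The scale of D major is D E F# G A B C#; G is degree 4, and the triad built there (G-B-D) is major, so it is IV.
The scale of G major is G A B C D E F#; G is degree 1, and the triad built there (G-B-D) is major, so it is I.

IV in D major; I in G major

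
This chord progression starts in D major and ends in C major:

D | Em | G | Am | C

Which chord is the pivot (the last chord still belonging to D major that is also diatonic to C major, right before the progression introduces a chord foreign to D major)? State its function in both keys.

G — IV in D major, V in C major

Chords diatonic to D major: D, Em, F#m, G, A, Bm, C#dim.
Reading the progression, the first chord not in that set is Am, so the modulation leaves D major there.
The chord immediately before Am is G, which is diatonic to both keys: IV in D major and V in C major.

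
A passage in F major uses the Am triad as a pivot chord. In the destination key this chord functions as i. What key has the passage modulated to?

The numeral i denotes a minor triad on scale degree 1. With A on degree 1, the tonic of the new key is A.
Degree 1 carries a minor triad in minor keys, so the destination is A minor.
Check: the diatonic triads of A minor (natural minor) are Am (i), Bdim (ii°), C (III), Dm (iv), Em (v), F (VI), G (VII) — Am is indeed i.

A minor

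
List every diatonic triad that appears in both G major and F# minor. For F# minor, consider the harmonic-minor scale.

Triads in G major: G (I), Am (ii), Bm (iii), C (IV), D (V), Em (vi), F#dim (vii°).
Triads in F# minor (harmonic minor): F#m (i), G#dim (ii°), Aaug (III+), Bm (iv), C# (V), D (VI), E#dim (vii°).
Shared triads with their functions: Bm (iii in G major, iv in F# minor); D (V in G major, VI in F# minor).

Bm, D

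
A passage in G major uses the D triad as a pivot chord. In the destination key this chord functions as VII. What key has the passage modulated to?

The numeral VII denotes a major triad on scale degree 7. With D on degree 7, the tonic of the new key is E.
Degree 7 carries a major triad in natural-minor keys, so the destination is E minor.
Check: the diatonic triads of E minor (natural minor) are Em (i), F#dim (ii°), G (III), Am (iv), Bm (v), C (VI), D (VII) — D is indeed VII.

E minor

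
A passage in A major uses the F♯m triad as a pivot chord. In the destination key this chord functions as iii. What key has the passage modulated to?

The numeral iii denotes a minor triad on scale degree 3. With F♯ on degree 3, the tonic of the new key is D.
Degree 3 carries a minor triad in major keys, so the destination is D major.
Check: the diatonic triads of D major are D (I), Em (ii), F♯m (iii), G (IV), A (V), Bm (vi), C♯dim (vii°) — F♯m is indeed iii.

D major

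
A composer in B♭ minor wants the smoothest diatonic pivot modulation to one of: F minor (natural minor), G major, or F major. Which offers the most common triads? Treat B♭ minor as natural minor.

F minor

Triads of B♭ minor (natural minor): B♭ minor (i), C diminished (ii°), D♭ major (III), E♭ minor (iv), F minor (v), G♭ major (VI), A♭ major (VII).
F minor (natural minor) shares 4: B♭m, D♭, Fm, A♭.
G major shares 0: none.
F major shares 0: none.
The most common triads (4) are shared with F minor.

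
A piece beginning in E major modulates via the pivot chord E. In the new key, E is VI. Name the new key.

G# minor

The numeral VI denotes a major triad on scale degree 6. With E on degree 6, the tonic of the new key is G#.
Degree 6 carries a major triad in minor keys, so the destination is G# minor.
Check: the diatonic triads of G# minor (natural minor) are G#m (i), A#dim (ii°), B (III), C#m (iv), D#m (v), E (VI), F# (VII) — E is indeed VI.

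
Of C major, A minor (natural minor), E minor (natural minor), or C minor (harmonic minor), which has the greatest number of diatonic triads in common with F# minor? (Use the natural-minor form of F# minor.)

Triads of F# minor (natural minor): F# minor (i), G# diminished (ii°), A major (III), B minor (iv), C# minor (v), D major (VI), E major (VII).
C major shares 0: none.
A minor (natural minor) shares 0: none.
E minor (natural minor) shares 2: Bm, D.
C minor (harmonic minor) shares 0: none.
The most common triads (2) are shared with E minor.

E minor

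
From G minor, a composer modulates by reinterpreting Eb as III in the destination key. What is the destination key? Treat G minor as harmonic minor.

C minor

The numeral III denotes a major triad on scale degree 3. With Eb on degree 3, the tonic of the new key is C.
Degree 3 carries a major triad in natural-minor keys, so the destination is C minor.
Check: the diatonic triads of C minor (natural minor) are Cm (i), Ddim (ii°), Eb (III), Fm (iv), Gm (v), Ab (VI), Bb (VII) — Eb is indeed III.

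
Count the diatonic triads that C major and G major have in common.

Diatonic triads of C major: C (I), Dm (ii), Em (iii), F (IV), G (V), Am (vi), Bdim (vii°).
Diatonic triads of G major: G (I), Am (ii), Bm (iii), C (IV), D (V), Em (vi), F♯dim (vii°).
Matching root and quality in both lists: C, Em, G, Am.
That gives 4 common triads.

4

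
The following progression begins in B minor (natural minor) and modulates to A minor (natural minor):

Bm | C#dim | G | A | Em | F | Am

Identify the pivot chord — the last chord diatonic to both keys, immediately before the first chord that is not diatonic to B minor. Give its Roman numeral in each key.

Em — iv in B minor, v in A minor

Chords diatonic to B minor: Bm, C#dim, D, Em, F#m, G, A.
Reading the progression, the first chord not in that set is F, so the modulation leaves B minor there.
The chord immediately before F is Em, which is diatonic to both keys: iv in B minor and v in A minor.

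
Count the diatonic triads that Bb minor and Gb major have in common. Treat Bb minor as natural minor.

4

Diatonic triads of Bb minor (natural minor): Bbm (i), Cdim (ii°), Db (III), Ebm (iv), Fm (v), Gb (VI), Ab (VII).
Diatonic triads of Gb major: Gb (I), Abm (ii), Bbm (iii), Cb (IV), Db (V), Ebm (vi), Fdim (vii°).
Matching root and quality in both lists: Bbm, Db, Ebm, Gb.
That gives 4 common triads.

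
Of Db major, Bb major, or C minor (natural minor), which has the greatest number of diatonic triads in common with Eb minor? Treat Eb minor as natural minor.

Db major

Triads of Eb minor (natural minor): Ebm (i), Fdim (ii°), Gb (III), Abm (iv), Bbm (v), Cb (VI), Db (VII).
Db major shares 4: Ebm, Gb, Bbm, Db.
Bb major shares 0: none.
C minor (natural minor) shares 0: none.
The most common triads (4) are shared with Db major.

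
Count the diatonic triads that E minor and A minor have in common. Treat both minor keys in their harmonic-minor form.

Diatonic triads of E minor (harmonic minor): E minor (i), F# diminished (ii°), G augmented (III+), A minor (iv), B major (V), C major (VI), D# diminished (vii°).
Diatonic triads of A minor (harmonic minor): A minor (i), B diminished (ii°), C augmented (III+), D minor (iv), E major (V), F major (VI), G# diminished (vii°).
Matching root and quality in both lists: A minor.
That gives 1 common triad.

1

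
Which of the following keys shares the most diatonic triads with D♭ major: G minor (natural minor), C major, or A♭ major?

A♭ major

Triads of D♭ major: D♭ major (I), E♭ minor (ii), F minor (iii), G♭ major (IV), A♭ major (V), B♭ minor (vi), C diminished (vii°).
G minor (natural minor) shares 0: none.
C major shares 0: none.
A♭ major shares 4: D♭, Fm, A♭, B♭m.
The most common triads (4) are shared with A♭ major.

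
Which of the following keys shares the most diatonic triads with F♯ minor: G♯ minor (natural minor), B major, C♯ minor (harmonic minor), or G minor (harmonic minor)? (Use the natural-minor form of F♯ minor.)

Triads of F♯ minor (natural minor): F♯ minor (i), G♯ diminished (ii°), A major (III), B minor (iv), C♯ minor (v), D major (VI), E major (VII).
G♯ minor (natural minor) shares 2: C♯m, E.
B major shares 2: C♯m, E.
C♯ minor (harmonic minor) shares 3: F♯m, A, C♯m.
G minor (harmonic minor) shares 1: D.
The most common triads (3) are shared with C♯ minor.

C♯ minor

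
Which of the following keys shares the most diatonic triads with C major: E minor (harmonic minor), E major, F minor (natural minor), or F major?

F major

Triads of C major: C (I), Dm (ii), Em (iii), F (IV), G (V), Am (vi), Bdim (vii°).
E minor (harmonic minor) shares 3: C, Em, Am.
E major shares 0: none.
F minor (natural minor) shares 0: none.
F major shares 4: C, Dm, F, Am.
The most common triads (4) are shared with F major.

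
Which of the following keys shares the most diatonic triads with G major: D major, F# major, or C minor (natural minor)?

D major

Triads of G major: G (I), Am (ii), Bm (iii), C (IV), D (V), Em (vi), F#dim (vii°).
D major shares 4: G, Bm, D, Em.
F# major shares 0: none.
C minor (natural minor) shares 0: none.
The most common triads (4) are shared with D major.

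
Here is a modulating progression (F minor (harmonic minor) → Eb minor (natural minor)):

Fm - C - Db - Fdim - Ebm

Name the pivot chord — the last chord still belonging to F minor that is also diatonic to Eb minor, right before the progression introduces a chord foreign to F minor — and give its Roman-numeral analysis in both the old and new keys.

Db — VI in F minor, VII in Eb minor

Chords diatonic to F minor: Fm, Gdim, Abaug, Bbm, C, Db, Edim.
Reading the progression, the first chord not in that set is Fdim, so the modulation leaves F minor there.
The chord immediately before Fdim is Db, which is diatonic to both keys: VI in F minor and VII in Eb minor.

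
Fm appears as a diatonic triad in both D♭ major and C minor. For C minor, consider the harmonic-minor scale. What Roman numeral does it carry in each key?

The scale of D♭ major is D♭ E♭ F G♭ A♭ B♭ C; F is degree 3, and the triad built there (F-A♭-C) is minor, so it is iii.
The scale of C minor (harmonic minor) is C D E♭ F G A♭ B; F is degree 4, and the triad built there (F-A♭-C) is minor, so it is iv.

iii in D♭ major; iv in C minor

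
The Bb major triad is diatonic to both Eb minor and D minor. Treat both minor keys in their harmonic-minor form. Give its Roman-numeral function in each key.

V in Eb minor; VI in D minor

The scale of Eb minor (harmonic minor) is Eb F Gb Ab Bb Cb D; Bb is degree 5, and the triad built there (Bb-D-F) is major, so it is V.
The scale of D minor (harmonic minor) is D E F G A Bb C#; Bb is degree 6, and the triad built there (Bb-D-F) is major, so it is VI.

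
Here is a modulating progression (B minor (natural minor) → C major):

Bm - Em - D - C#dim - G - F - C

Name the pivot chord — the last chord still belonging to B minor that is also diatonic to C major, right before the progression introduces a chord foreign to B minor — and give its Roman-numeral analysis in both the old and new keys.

Chords diatonic to B minor: Bm, C#dim, D, Em, F#m, G, A.
Reading the progression, the first chord not in that set is F, so the modulation leaves B minor there.
The chord immediately before F is G, which is diatonic to both keys: VI in B minor and V in C major.

G — VI in B minor, V in C major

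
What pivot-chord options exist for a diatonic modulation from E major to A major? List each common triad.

E, F#m, A, C#m

Triads in E major: E major (I), F# minor (ii), G# minor (iii), A major (IV), B major (V), C# minor (vi), D# diminished (vii°).
Triads in A major: A major (I), B minor (ii), C# minor (iii), D major (IV), E major (V), F# minor (vi), G# diminished (vii°).
Shared triads with their functions: E major (I in E major, V in A major); F# minor (ii in E major, vi in A major); A major (IV in E major, I in A major); C# minor (vi in E major, iii in A major).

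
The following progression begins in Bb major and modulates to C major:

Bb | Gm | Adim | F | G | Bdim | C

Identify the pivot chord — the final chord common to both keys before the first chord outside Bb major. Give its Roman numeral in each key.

F — V in Bb major, IV in C major

Chords diatonic to Bb major: Bb, Cm, Dm, Eb, F, Gm, Adim.
Reading the progression, the first chord not in that set is G, so the modulation leaves Bb major there.
The chord immediately before G is F, which is diatonic to both keys: V in Bb major and IV in C major.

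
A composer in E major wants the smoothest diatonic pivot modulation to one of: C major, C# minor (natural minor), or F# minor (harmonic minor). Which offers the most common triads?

C# minor

Triads of E major: E major (I), F# minor (ii), G# minor (iii), A major (IV), B major (V), C# minor (vi), D# diminished (vii°).
C major shares 0: none.
C# minor (natural minor) shares 7: E, F#m, G#m, A, B, C#m, D#dim.
F# minor (harmonic minor) shares 1: F#m.
The most common triads (7) are shared with C# minor.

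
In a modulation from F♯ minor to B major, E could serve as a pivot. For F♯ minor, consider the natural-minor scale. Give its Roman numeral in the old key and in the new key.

The scale of F♯ minor (natural minor) is F♯ G♯ A B C♯ D E; E is degree 7, and the triad built there (E-G♯-B) is major, so it is VII.
The scale of B major is B C♯ D♯ E F♯ G♯ A♯; E is degree 4, and the triad built there (E-G♯-B) is major, so it is IV.

VII in F♯ minor; IV in B major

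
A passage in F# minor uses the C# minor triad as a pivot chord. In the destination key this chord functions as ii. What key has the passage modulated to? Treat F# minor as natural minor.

The numeral ii denotes a minor triad on scale degree 2. With C# on degree 2, the tonic of the new key is B.
Degree 2 carries a minor triad in major keys, so the destination is B major.
Check: the diatonic triads of B major are B (I), C#m (ii), D#m (iii), E (IV), F# (V), G#m (vi), A#dim (vii°) — C# minor is indeed ii.

B major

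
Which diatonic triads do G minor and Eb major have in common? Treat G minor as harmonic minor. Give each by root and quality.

Triads in G minor (harmonic minor): Gm (i), Adim (ii°), Bbaug (III+), Cm (iv), D (V), Eb (VI), F#dim (vii°).
Triads in Eb major: Eb (I), Fm (ii), Gm (iii), Ab (IV), Bb (V), Cm (vi), Ddim (vii°).
Shared triads with their functions: Gm (i in G minor, iii in Eb major); Cm (iv in G minor, vi in Eb major); Eb (VI in G minor, I in Eb major).

Gm, Cm, Eb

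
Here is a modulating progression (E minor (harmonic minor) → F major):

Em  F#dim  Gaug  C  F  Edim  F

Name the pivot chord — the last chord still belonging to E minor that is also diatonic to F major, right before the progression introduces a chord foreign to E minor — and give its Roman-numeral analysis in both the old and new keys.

Chords diatonic to E minor: Em, F#dim, Gaug, Am, B, C, D#dim.
Reading the progression, the first chord not in that set is F, so the modulation leaves E minor there.
The chord immediately before F is C, which is diatonic to both keys: VI in E minor and V in F major.

C — VI in E minor, V in F major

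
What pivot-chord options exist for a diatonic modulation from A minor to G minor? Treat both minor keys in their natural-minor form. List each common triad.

Triads in A minor (natural minor): Am (i), Bdim (ii°), C (III), Dm (iv), Em (v), F (VI), G (VII).
Triads in G minor (natural minor): Gm (i), Adim (ii°), B♭ (III), Cm (iv), Dm (v), E♭ (VI), F (VII).
Shared triads with their functions: Dm (iv in A minor, v in G minor); F (VI in A minor, VII in G minor).

Dm, F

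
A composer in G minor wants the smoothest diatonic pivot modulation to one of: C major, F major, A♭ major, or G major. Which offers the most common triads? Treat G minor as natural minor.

Triads of G minor (natural minor): G minor (i), A diminished (ii°), B♭ major (III), C minor (iv), D minor (v), E♭ major (VI), F major (VII).
C major shares 2: Dm, F.
F major shares 4: Gm, B♭, Dm, F.
A♭ major shares 2: Cm, E♭.
G major shares 0: none.
The most common triads (4) are shared with F major.

F major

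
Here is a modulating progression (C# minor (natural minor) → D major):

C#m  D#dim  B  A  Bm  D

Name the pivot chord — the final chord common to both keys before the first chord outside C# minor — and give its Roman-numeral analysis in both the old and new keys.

A — VI in C# minor, V in D major

Chords diatonic to C# minor: C#m, D#dim, E, F#m, G#m, A, B.
Reading the progression, the first chord not in that set is Bm, so the modulation leaves C# minor there.
The chord immediately before Bm is A, which is diatonic to both keys: VI in C# minor and V in D major.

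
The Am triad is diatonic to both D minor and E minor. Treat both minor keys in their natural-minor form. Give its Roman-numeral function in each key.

v in D minor; iv in E minor

The scale of D minor (natural minor) is D E F G A Bb C; A is degree 5, and the triad built there (A-C-E) is minor, so it is v.
The scale of E minor (natural minor) is E F# G A B C D; A is degree 4, and the triad built there (A-C-E) is minor, so it is iv.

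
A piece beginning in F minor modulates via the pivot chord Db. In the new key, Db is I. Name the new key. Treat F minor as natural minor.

The numeral I denotes a major triad on scale degree 1. With Db on degree 1, the tonic of the new key is Db.
Degree 1 carries a major triad in major keys, so the destination is Db major.
Check: the diatonic triads of Db major are Db (I), Ebm (ii), Fm (iii), Gb (IV), Ab (V), Bbm (vi), Cdim (vii°) — Db is indeed I.

Db major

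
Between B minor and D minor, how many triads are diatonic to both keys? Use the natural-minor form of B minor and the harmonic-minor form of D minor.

Diatonic triads of B minor (natural minor): Bm (i), C#dim (ii°), D (III), Em (iv), F#m (v), G (VI), A (VII).
Diatonic triads of D minor (harmonic minor): Dm (i), Edim (ii°), Faug (III+), Gm (iv), A (V), Bb (VI), C#dim (vii°).
Matching root and quality in both lists: C#dim, A.
That gives 2 common triads.

2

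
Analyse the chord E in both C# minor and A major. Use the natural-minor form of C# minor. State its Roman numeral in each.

III in C# minor; V in A major

The scale of C# minor (natural minor) is C# D# E F# G# A B; E is degree 3, and the triad built there (E-G#-B) is major, so it is III.
The scale of A major is A B C# D E F# G#; E is degree 5, and the triad built there (E-G#-B) is major, so it is V.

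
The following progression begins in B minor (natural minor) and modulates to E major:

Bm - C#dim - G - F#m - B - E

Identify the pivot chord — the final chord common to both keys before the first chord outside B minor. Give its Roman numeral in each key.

F#m — v in B minor, ii in E major

Chords diatonic to B minor: Bm, C#dim, D, Em, F#m, G, A.
Reading the progression, the first chord not in that set is B, so the modulation leaves B minor there.
The chord immediately before B is F#m, which is diatonic to both keys: v in B minor and ii in E major.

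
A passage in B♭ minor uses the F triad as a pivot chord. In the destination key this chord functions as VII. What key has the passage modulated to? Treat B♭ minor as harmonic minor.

G minor

The numeral VII denotes a major triad on scale degree 7. With F on degree 7, the tonic of the new key is G.
Degree 7 carries a major triad in natural-minor keys, so the destination is G minor.
Check: the diatonic triads of G minor (natural minor) are Gm (i), Adim (ii°), B♭ (III), Cm (iv), Dm (v), E♭ (VI), F (VII) — F is indeed VII.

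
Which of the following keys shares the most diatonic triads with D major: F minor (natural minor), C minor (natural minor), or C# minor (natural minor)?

C# minor

Triads of D major: D major (I), E minor (ii), F# minor (iii), G major (IV), A major (V), B minor (vi), C# diminished (vii°).
F minor (natural minor) shares 0: none.
C minor (natural minor) shares 0: none.
C# minor (natural minor) shares 2: F#m, A.
The most common triads (2) are shared with C# minor.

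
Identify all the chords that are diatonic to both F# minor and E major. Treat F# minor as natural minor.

F#m, A, C#m, E

Triads in F# minor (natural minor): F# minor (i), G# diminished (ii°), A major (III), B minor (iv), C# minor (v), D major (VI), E major (VII).
Triads in E major: E major (I), F# minor (ii), G# minor (iii), A major (IV), B major (V), C# minor (vi), D# diminished (vii°).
Shared triads with their functions: F# minor (i in F# minor, ii in E major); A major (III in F# minor, IV in E major); C# minor (v in F# minor, vi in E major); E major (VII in F# minor, I in E major).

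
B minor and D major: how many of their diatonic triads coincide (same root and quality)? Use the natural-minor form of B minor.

7

Diatonic triads of B minor (natural minor): Bm (i), C#dim (ii°), D (III), Em (iv), F#m (v), G (VI), A (VII).
Diatonic triads of D major: D (I), Em (ii), F#m (iii), G (IV), A (V), Bm (vi), C#dim (vii°).
Matching root and quality in both lists: Bm, C#dim, D, Em, F#m, G, A.
That gives 7 common triads.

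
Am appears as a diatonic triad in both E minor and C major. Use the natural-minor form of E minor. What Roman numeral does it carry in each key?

iv in E minor; vi in C major

The scale of E minor (natural minor) is E F# G A B C D; A is degree 4, and the triad built there (A-C-E) is minor, so it is iv.
The scale of C major is C D E F G A B; A is degree 6, and the triad built there (A-C-E) is minor, so it is vi.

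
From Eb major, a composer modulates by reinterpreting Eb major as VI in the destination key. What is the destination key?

G minor

The numeral VI denotes a major triad on scale degree 6. With Eb on degree 6, the tonic of the new key is G.
Degree 6 carries a major triad in minor keys, so the destination is G minor.
Check: the diatonic triads of G minor (natural minor) are Gm (i), Adim (ii°), Bb (III), Cm (iv), Dm (v), Eb (VI), F (VII) — Eb major is indeed VI.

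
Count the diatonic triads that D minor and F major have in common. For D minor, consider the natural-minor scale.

7

Diatonic triads of D minor (natural minor): Dm (i), Edim (ii°), F (III), Gm (iv), Am (v), B♭ (VI), C (VII).
Diatonic triads of F major: F (I), Gm (ii), Am (iii), B♭ (IV), C (V), Dm (vi), Edim (vii°).
Matching root and quality in both lists: Dm, Edim, F, Gm, Am, B♭, C.
That gives 7 common triads.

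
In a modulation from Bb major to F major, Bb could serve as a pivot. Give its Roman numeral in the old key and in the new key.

I in Bb major; IV in F major

The scale of Bb major is Bb C D Eb F G A; Bb is degree 1, and the triad built there (Bb-D-F) is major, so it is I.
The scale of F major is F G A Bb C D E; Bb is degree 4, and the triad built there (Bb-D-F) is major, so it is IV.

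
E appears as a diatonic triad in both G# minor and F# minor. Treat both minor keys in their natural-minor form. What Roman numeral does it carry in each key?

The scale of G# minor (natural minor) is G# A# B C# D# E F#; E is degree 6, and the triad built there (E-G#-B) is major, so it is VI.
The scale of F# minor (natural minor) is F# G# A B C# D E; E is degree 7, and the triad built there (E-G#-B) is major, so it is VII.

VI in G# minor; VII in F# minor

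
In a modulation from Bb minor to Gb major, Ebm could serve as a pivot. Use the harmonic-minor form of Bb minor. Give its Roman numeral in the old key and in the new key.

iv in Bb minor; vi in Gb major

The scale of Bb minor (harmonic minor) is Bb C Db Eb F Gb A; Eb is degree 4, and the triad built there (Eb-Gb-Bb) is minor, so it is iv.
The scale of Gb major is Gb Ab Bb Cb Db Eb F; Eb is degree 6, and the triad built there (Eb-Gb-Bb) is minor, so it is vi.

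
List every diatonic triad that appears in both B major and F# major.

Triads in B major: B (I), C#m (ii), D#m (iii), E (IV), F# (V), G#m (vi), A#dim (vii°).
Triads in F# major: F# (I), G#m (ii), A#m (iii), B (IV), C# (V), D#m (vi), E#dim (vii°).
Shared triads with their functions: B (I in B major, IV in F# major); D#m (iii in B major, vi in F# major); F# (V in B major, I in F# major); G#m (vi in B major, ii in F# major).

B, D#m, F#, G#m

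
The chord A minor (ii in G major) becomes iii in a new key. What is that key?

F major

The numeral iii denotes a minor triad on scale degree 3. With A on degree 3, the tonic of the new key is F.
Degree 3 carries a minor triad in major keys, so the destination is F major.
Check: the diatonic triads of F major are F (I), Gm (ii), Am (iii), Bb (IV), C (V), Dm (vi), Edim (vii°) — A minor is indeed iii.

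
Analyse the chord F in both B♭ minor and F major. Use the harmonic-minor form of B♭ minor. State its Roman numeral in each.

V in B♭ minor; I in F major

The scale of B♭ minor (harmonic minor) is B♭ C D♭ E♭ F G♭ A; F is degree 5, and the triad built there (F-A-C) is major, so it is V.
The scale of F major is F G A B♭ C D E; F is degree 1, and the triad built there (F-A-C) is major, so it is I.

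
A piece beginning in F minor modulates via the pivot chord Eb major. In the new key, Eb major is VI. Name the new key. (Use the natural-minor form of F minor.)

The numeral VI denotes a major triad on scale degree 6. With Eb on degree 6, the tonic of the new key is G.
Degree 6 carries a major triad in minor keys, so the destination is G minor.
Check: the diatonic triads of G minor (natural minor) are Gm (i), Adim (ii°), Bb (III), Cm (iv), Dm (v), Eb (VI), F (VII) — Eb major is indeed VI.

G minor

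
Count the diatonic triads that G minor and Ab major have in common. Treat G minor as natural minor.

Diatonic triads of G minor (natural minor): Gm (i), Adim (ii°), Bb (III), Cm (iv), Dm (v), Eb (VI), F (VII).
Diatonic triads of Ab major: Ab (I), Bbm (ii), Cm (iii), Db (IV), Eb (V), Fm (vi), Gdim (vii°).
Matching root and quality in both lists: Cm, Eb.
That gives 2 common triads.

2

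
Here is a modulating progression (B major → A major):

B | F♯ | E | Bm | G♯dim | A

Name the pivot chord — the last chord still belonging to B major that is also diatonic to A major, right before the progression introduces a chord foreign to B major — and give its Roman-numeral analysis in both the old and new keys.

E — IV in B major, V in A major

Chords diatonic to B major: B, C♯m, D♯m, E, F♯, G♯m, A♯dim.
Reading the progression, the first chord not in that set is Bm, so the modulation leaves B major there.
The chord immediately before Bm is E, which is diatonic to both keys: IV in B major and V in A major.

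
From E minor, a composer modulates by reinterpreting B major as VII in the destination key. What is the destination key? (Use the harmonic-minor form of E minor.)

C# minor

The numeral VII denotes a major triad on scale degree 7. With B on degree 7, the tonic of the new key is C#.
Degree 7 carries a major triad in natural-minor keys, so the destination is C# minor.
Check: the diatonic triads of C# minor (natural minor) are C#m (i), D#dim (ii°), E (III), F#m (iv), G#m (v), A (VI), B (VII) — B major is indeed VII.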